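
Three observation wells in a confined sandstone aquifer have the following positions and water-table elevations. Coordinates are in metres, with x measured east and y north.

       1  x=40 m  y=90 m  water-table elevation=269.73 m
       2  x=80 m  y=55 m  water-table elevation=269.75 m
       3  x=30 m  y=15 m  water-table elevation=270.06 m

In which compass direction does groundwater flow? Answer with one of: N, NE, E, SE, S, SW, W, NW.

With h = a·x + b·y + c and 1 as origin, the differences give:
  40·a + (-35)·b = +0.02
  (-10)·a + (-75)·b = +0.33
Eliminate b (×(-75) and ×(-35), subtract): -3350·a = 10.050 → a = ∂h/∂x = -0.003000
Back-substitute: b = ∂h/∂y = -0.004000.
Flow = −∇h = (+0.003000 east, +0.004000 north), which points northeast.

NE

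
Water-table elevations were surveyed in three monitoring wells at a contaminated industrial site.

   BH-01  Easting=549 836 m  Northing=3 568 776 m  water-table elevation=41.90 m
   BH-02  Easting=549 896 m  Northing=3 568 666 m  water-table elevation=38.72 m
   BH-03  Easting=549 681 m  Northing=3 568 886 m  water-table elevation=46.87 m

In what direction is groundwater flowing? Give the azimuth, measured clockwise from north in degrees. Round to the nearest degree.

Differences from BH-01: to BH-02 (Δx, Δy, Δh) = (60, -110, -3.18); to BH-03 = (-155, 110, +4.97).
Solve a·Δx + b·Δy = Δh: det = 60·110 − (-155)·(-110) = -10450.
∂h/∂x = [(-3.18)·110 − (+4.97)·(-110)] / -10450 = -0.01884
∂h/∂y = [60·(+4.97) − (-155)·(-3.18)] / -10450 = +0.01863
Flow direction (−∇h) has components (+0.01884 E, -0.01863 N).
Azimuth = atan2(E, N) = atan2(+0.01884, -0.01863) = 134.7° ≈ 135°.

135°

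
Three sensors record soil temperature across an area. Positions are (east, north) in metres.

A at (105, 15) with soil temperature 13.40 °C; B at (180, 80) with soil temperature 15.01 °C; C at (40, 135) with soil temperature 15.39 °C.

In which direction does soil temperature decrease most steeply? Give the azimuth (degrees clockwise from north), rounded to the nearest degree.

194°

Taking A as reference: B−A = (75, 65, +1.61); C−A = (-65, 120, +1.99).
Determinant of the coordinate differences = 75·120 − (-65)·65 = 13225.
∂T/∂x = [(+1.61)·120 − (+1.99)·65] / 13225 = +0.004828
∂T/∂y = [75·(+1.99) − (-65)·(+1.61)] / 13225 = +0.01920
Steepest decrease is along −∇f: components (-0.004828 E, -0.01920 N).
Azimuth = atan2(-0.004828, -0.01920) = 194.1° ≈ 194°.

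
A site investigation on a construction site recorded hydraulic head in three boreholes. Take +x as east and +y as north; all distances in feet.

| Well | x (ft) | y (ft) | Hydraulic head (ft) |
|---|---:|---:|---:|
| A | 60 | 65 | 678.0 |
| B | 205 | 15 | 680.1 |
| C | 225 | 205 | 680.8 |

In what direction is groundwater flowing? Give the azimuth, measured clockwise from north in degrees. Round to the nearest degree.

262°

Differences from A: to B (Δx, Δy, Δh) = (145, -50, +2.1); to C = (165, 140, +2.8).
Determinant of the coordinate differences = 145·140 − 165·(-50) = 28550.
∂h/∂x = [(+2.1)·140 − (+2.8)·(-50)] / 28550 = +0.01520
∂h/∂y = [145·(+2.8) − 165·(+2.1)] / 28550 = +0.002084
Flow direction (−∇h) has components (-0.01520 E, -0.002084 N).
Azimuth = atan2(E, N) = atan2(-0.01520, -0.002084) = 262.2° ≈ 262°.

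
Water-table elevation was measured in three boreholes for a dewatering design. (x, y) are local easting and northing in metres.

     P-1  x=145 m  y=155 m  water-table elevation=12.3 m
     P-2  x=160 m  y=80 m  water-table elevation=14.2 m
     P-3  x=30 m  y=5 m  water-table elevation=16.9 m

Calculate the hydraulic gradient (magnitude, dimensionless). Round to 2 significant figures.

Three-point gradient (reference P-1): Δ to P-2 = (15, -75, +1.9), Δ to P-3 = (-115, -150, +4.6).
∂h/∂x = -0.005517, ∂h/∂y = -0.02644 (det = -10875).
|∇h| = √(-0.005517² + -0.02644²) = 0.02701

0.027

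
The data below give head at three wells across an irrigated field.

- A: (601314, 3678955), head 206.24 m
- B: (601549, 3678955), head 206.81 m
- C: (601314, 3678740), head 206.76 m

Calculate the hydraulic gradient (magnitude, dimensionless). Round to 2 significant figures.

∂h/∂x = (206.81 − 206.24) / (601549 − 601314) = +0.002426
∂h/∂y = (206.76 − 206.24) / (3678740 − 3678955) = -0.002419
|∇h| = √(0.002426² + -0.002419²) = 0.003426

0.0034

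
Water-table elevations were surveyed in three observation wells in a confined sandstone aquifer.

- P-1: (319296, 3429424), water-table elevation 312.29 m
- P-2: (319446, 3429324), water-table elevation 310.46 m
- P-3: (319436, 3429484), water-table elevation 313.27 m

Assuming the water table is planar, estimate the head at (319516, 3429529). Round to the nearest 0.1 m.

314.0 m

With h = a·x + b·y + c and P-1 as origin, the differences give:
  150·a + (-100)·b = -1.83
  140·a + 60·b = +0.98
Eliminate b (×60 and ×(-100), subtract): 23000·a = -11.800 → a = ∂h/∂x = -0.0005130
Back-substitute: b = ∂h/∂y = +0.01753.
h(319516, 3429529) = 312.29 + (-0.0005130)·(220) + (+0.01753)·(105) = 312.29 -0.113 +1.841 = 314.018 m.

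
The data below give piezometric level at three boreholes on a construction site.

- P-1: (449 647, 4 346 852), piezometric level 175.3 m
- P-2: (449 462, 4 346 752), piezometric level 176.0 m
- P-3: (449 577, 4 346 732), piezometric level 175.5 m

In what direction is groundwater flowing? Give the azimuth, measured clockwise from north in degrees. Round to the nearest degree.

101°

Differences from P-1: to P-2 (Δx, Δy, Δh) = (-185, -100, +0.7); to P-3 = (-70, -120, +0.2).
Determinant of the coordinate differences = (-185)·(-120) − (-70)·(-100) = 15200.
∂h/∂x = [(+0.7)·(-120) − (+0.2)·(-100)] / 15200 = -0.004211
∂h/∂y = [(-185)·(+0.2) − (-70)·(+0.7)] / 15200 = +0.0007895
Flow direction (−∇h) has components (+0.004211 E, -0.0007895 N).
Azimuth = atan2(E, N) = atan2(+0.004211, -0.0007895) = 100.6° ≈ 101°.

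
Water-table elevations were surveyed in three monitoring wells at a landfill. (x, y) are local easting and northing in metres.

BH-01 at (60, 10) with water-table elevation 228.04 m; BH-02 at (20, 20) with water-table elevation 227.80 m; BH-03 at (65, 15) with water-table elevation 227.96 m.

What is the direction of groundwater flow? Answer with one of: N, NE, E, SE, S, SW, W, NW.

Three-point gradient (reference BH-01): Δ to BH-02 = (-40, 10, -0.24), Δ to BH-03 = (5, 5, -0.08).
∂h/∂x = +0.001600, ∂h/∂y = -0.01760 (det = -250).
Flow = −∇h = (-0.001600 east, +0.01760 north), which points north.

N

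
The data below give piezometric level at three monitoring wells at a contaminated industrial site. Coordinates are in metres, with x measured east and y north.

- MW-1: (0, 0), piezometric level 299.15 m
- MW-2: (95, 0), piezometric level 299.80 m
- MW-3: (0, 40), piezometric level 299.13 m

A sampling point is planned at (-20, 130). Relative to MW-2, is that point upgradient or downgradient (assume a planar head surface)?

∂h/∂x = (299.80 − 299.15) / (95 − 0) = +0.006842
∂h/∂y = (299.13 − 299.15) / (40 − 0) = -0.0005000
Head at (-20, 130) = 299.15 + (+0.006842)·(-20) + (-0.0005000)·(130) = 298.95 m.
That is lower than the 299.80 m at MW-2, so the point is downgradient.

downgradient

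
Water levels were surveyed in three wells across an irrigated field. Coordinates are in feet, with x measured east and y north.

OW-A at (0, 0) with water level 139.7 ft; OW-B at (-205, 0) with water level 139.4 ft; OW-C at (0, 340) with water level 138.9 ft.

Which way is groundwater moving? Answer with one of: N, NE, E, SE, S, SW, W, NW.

∂h/∂x = (139.4 − 139.7) / (-205 − 0) = +0.001463
∂h/∂y = (138.9 − 139.7) / (340 − 0) = -0.002353
Flow = −∇h = (-0.001463 east, +0.002353 north), which points northwest.

NW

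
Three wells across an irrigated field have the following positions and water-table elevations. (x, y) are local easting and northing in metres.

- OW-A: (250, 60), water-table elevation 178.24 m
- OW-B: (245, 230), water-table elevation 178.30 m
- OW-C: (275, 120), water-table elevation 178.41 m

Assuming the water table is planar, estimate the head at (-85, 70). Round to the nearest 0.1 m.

With h = a·x + b·y + c and OW-A as origin, the differences give:
  (-5)·a + 170·b = +0.06
  25·a + 60·b = +0.17
Eliminate b (×60 and ×170, subtract): -4550·a = -25.300 → a = ∂h/∂x = +0.005560
Back-substitute: b = ∂h/∂y = +0.0005165.
h(-85, 70) = 178.24 + (+0.005560)·(-335) + (+0.0005165)·(10) = 178.24 -1.863 +0.005 = 176.382 m.

176.4 m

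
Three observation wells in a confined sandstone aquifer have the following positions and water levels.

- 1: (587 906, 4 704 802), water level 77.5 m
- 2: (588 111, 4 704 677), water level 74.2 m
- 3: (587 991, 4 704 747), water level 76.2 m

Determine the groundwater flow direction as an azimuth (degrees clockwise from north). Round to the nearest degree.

Taking 1 as reference: 2−1 = (205, -125, -3.3); 3−1 = (85, -55, -1.3).
Determinant of the coordinate differences = 205·(-55) − 85·(-125) = -650.
∂h/∂x = [(-3.3)·(-55) − (-1.3)·(-125)] / -650 = -0.02923
∂h/∂y = [205·(-1.3) − 85·(-3.3)] / -650 = -0.02154
Flow direction (−∇h) has components (+0.02923 E, +0.02154 N).
Azimuth = atan2(E, N) = atan2(+0.02923, +0.02154) = 53.6° ≈ 054°.

054°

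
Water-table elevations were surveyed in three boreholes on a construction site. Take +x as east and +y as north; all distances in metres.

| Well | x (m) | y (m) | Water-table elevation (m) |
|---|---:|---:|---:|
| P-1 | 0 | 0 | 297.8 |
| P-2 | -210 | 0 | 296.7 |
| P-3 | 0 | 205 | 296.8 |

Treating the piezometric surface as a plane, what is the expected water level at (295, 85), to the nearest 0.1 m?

298.9 m

∂h/∂x = (296.7 − 297.8) / (-210 − 0) = +0.005238
∂h/∂y = (296.8 − 297.8) / (205 − 0) = -0.004878
h(295, 85) = 297.8 + (+0.005238)·(295) + (-0.004878)·(85) = 297.8 +1.545 -0.415 = 298.931 m.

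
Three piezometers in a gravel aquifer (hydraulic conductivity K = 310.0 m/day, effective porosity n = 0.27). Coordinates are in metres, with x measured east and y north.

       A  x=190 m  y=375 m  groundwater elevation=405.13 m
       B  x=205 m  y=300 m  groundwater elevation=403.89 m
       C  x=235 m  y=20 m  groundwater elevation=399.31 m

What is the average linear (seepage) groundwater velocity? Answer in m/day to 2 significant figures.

With h = a·x + b·y + c and A as origin, the differences give:
  15·a + (-75)·b = -1.24
  45·a + (-355)·b = -5.82
Eliminate b (×(-355) and ×(-75), subtract): -1950·a = 3.700 → a = ∂h/∂x = -0.001897
Back-substitute: b = ∂h/∂y = +0.01615.
|∇h| = √(-0.001897² + 0.01615²) = 0.01626
Seepage velocity v = K·i/n = 310.0 × 0.01626 / 0.27 = 18.67 m/day.

19 m/day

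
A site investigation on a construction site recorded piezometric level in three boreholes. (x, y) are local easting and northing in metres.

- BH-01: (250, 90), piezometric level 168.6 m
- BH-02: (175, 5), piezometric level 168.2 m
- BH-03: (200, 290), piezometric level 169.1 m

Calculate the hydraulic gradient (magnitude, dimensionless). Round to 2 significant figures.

0.0036

With h = a·x + b·y + c and BH-01 as origin, the differences give:
  (-75)·a + (-85)·b = -0.4
  (-50)·a + 200·b = +0.5
Eliminate b (×200 and ×(-85), subtract): -19250·a = -37.50 → a = ∂h/∂x = +0.001948
Back-substitute: b = ∂h/∂y = +0.002987.
|∇h| = √(0.001948² + 0.002987²) = 0.003566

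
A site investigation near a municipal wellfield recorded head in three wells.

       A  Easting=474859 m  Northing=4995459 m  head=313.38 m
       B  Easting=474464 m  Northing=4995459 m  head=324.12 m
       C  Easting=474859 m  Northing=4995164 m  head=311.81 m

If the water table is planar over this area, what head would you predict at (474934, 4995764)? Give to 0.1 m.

313.0 m

∂h/∂x = (324.12 − 313.38) / (474464 − 474859) = -0.02719
∂h/∂y = (311.81 − 313.38) / (4995164 − 4995459) = +0.005322
h(474934, 4995764) = 313.38 + (-0.02719)·(75) + (+0.005322)·(305) = 313.38 -2.039 +1.623 = 312.964 m.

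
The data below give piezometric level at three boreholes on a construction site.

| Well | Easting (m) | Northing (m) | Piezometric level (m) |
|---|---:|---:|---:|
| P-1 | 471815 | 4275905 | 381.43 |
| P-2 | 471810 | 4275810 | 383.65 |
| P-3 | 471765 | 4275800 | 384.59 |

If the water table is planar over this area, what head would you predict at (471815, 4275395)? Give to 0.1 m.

392.9 m

Taking P-1 as reference: P-2−P-1 = (-5, -95, +2.22); P-3−P-1 = (-50, -105, +3.16).
Solve a·Δx + b·Δy = Δh: det = (-5)·(-105) − (-50)·(-95) = -4225.
∂h/∂x = [(+2.22)·(-105) − (+3.16)·(-95)] / -4225 = -0.01588
∂h/∂y = [(-5)·(+3.16) − (-50)·(+2.22)] / -4225 = -0.02253
h(471815, 4275395) = 381.43 + (-0.01588)·(0) + (-0.02253)·(-510) = 381.43 -0.000 +11.492 = 392.922 m.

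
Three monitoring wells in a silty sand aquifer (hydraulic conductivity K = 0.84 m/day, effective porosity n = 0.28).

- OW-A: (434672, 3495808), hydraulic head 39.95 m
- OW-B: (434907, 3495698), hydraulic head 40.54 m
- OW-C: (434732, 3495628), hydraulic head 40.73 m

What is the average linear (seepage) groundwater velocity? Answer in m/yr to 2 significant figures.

4.6 m/yr

Three-point gradient (reference OW-A): Δ to OW-B = (235, -110, +0.59), Δ to OW-C = (60, -180, +0.78).
∂h/∂x = +0.0005714, ∂h/∂y = -0.004143 (det = -35700).
|∇h| = √(0.0005714² + -0.004143²) = 0.004182
Seepage velocity v = K·i/n = 0.84 × 0.004182 / 0.28 = 0.01255 m/day = 4.584 m/yr.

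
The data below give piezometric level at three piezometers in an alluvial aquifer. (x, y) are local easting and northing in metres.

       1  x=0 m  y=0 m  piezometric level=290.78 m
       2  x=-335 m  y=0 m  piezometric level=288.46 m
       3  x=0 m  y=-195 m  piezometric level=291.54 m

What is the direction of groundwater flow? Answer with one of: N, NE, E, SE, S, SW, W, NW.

NW

∂h/∂x = (288.46 − 290.78) / (-335 − 0) = +0.006925
∂h/∂y = (291.54 − 290.78) / (-195 − 0) = -0.003897
Flow = −∇h = (-0.006925 east, +0.003897 north), which points northwest.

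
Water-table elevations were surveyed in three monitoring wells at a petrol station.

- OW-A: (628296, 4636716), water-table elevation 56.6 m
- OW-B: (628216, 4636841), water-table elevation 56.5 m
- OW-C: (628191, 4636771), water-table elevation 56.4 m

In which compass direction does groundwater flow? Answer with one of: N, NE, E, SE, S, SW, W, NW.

W

Taking OW-A as reference: OW-B−OW-A = (-80, 125, -0.1); OW-C−OW-A = (-105, 55, -0.2).
Determinant of the coordinate differences = (-80)·55 − (-105)·125 = 8725.
∂h/∂x = [(-0.1)·55 − (-0.2)·125] / 8725 = +0.002235
∂h/∂y = [(-80)·(-0.2) − (-105)·(-0.1)] / 8725 = +0.0006304
Flow = −∇h = (-0.002235 east, -0.0006304 north), which points west.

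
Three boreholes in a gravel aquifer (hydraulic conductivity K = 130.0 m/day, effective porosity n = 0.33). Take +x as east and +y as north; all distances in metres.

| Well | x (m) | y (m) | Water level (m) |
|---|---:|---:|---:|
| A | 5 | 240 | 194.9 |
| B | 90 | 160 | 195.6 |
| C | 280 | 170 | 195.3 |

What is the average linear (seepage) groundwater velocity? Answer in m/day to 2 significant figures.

Taking A as reference: B−A = (85, -80, +0.7); C−A = (275, -70, +0.4).
Solve a·Δx + b·Δy = Δh: det = 85·(-70) − 275·(-80) = 16050.
∂h/∂x = [(+0.7)·(-70) − (+0.4)·(-80)] / 16050 = -0.001059
∂h/∂y = [85·(+0.4) − 275·(+0.7)] / 16050 = -0.009875
|∇h| = √(-0.001059² + -0.009875²) = 0.009932
Seepage velocity v = K·i/n = 130.0 × 0.009932 / 0.33 = 3.913 m/day.

3.9 m/day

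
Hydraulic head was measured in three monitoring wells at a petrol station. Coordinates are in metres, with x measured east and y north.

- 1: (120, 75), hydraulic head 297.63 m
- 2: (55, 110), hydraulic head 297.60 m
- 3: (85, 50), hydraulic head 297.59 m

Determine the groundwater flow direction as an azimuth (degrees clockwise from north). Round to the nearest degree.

Taking 1 as reference: 2−1 = (-65, 35, -0.03); 3−1 = (-35, -25, -0.04).
Solve a·Δx + b·Δy = Δh: det = (-65)·(-25) − (-35)·35 = 2850.
∂h/∂x = [(-0.03)·(-25) − (-0.04)·35] / 2850 = +0.0007544
∂h/∂y = [(-65)·(-0.04) − (-35)·(-0.03)] / 2850 = +0.0005439
Flow direction (−∇h) has components (-0.0007544 E, -0.0005439 N).
Azimuth = atan2(E, N) = atan2(-0.0007544, -0.0005439) = 234.2° ≈ 234°.

234°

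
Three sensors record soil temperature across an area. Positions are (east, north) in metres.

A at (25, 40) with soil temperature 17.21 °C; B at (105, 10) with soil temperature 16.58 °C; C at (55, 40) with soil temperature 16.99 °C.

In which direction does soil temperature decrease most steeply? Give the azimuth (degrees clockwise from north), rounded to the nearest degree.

101°

With T = a·x + b·y + c and A as origin, the differences give:
  80·a + (-30)·b = -0.63
  30·a + 0·b = -0.22
Eliminate b (×0 and ×(-30), subtract): 900·a = -6.600 → a = ∂T/∂x = -0.007333
Back-substitute: b = ∂T/∂y = +0.001444.
Steepest decrease is along −∇f: components (+0.007333 E, -0.001444 N).
Azimuth = atan2(+0.007333, -0.001444) = 101.1° ≈ 101°.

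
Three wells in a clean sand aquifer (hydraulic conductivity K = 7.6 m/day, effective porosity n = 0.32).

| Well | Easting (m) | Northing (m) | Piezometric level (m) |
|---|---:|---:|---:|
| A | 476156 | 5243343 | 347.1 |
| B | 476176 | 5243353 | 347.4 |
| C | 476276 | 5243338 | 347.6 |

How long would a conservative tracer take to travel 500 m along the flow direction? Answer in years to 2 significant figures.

Taking A as reference: B−A = (20, 10, +0.3); C−A = (120, -5, +0.5).
Determinant of the coordinate differences = 20·(-5) − 120·10 = -1300.
∂h/∂x = [(+0.3)·(-5) − (+0.5)·10] / -1300 = +0.005000
∂h/∂y = [20·(+0.5) − 120·(+0.3)] / -1300 = +0.02000
|∇h| = √(0.005000² + 0.02000²) = 0.02062
Seepage velocity v = K·i/n = 7.6 × 0.02062 / 0.32 = 0.4897 m/day.
t = 500 / 0.4897 = 1021 days = 2.8 years.

2.8 years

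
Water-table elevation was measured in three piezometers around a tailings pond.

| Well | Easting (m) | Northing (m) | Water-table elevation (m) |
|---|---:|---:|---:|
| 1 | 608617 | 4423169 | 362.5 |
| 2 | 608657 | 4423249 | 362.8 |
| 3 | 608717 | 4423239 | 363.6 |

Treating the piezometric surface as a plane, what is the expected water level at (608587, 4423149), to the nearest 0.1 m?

With h = a·x + b·y + c and 1 as origin, the differences give:
  40·a + 80·b = +0.3
  100·a + 70·b = +1.1
Eliminate b (×70 and ×80, subtract): -5200·a = -67.00 → a = ∂h/∂x = +0.01288
Back-substitute: b = ∂h/∂y = -0.002692.
h(608587, 4423149) = 362.5 + (+0.01288)·(-30) + (-0.002692)·(-20) = 362.5 -0.387 +0.054 = 362.167 m.

362.2 m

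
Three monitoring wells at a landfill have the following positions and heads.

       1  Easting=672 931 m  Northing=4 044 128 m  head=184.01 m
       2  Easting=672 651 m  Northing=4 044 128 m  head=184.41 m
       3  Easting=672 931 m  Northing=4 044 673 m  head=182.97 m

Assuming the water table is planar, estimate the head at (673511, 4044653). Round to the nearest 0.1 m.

182.2 m

∂h/∂x = (184.41 − 184.01) / (672651 − 672931) = -0.001429
∂h/∂y = (182.97 − 184.01) / (4044673 − 4044128) = -0.001908
h(673511, 4044653) = 184.01 + (-0.001429)·(580) + (-0.001908)·(525) = 184.01 -0.829 -1.002 = 182.180 m.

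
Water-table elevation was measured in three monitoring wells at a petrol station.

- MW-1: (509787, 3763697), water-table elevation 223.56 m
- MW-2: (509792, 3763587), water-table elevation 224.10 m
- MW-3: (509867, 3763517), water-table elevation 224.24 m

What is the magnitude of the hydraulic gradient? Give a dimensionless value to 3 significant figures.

0.00578

Taking MW-1 as reference: MW-2−MW-1 = (5, -110, +0.54); MW-3−MW-1 = (80, -180, +0.68).
Determinant of the coordinate differences = 5·(-180) − 80·(-110) = 7900.
∂h/∂x = [(+0.54)·(-180) − (+0.68)·(-110)] / 7900 = -0.002835
∂h/∂y = [5·(+0.68) − 80·(+0.54)] / 7900 = -0.005038
|∇h| = √(-0.002835² + -0.005038²) = 0.005781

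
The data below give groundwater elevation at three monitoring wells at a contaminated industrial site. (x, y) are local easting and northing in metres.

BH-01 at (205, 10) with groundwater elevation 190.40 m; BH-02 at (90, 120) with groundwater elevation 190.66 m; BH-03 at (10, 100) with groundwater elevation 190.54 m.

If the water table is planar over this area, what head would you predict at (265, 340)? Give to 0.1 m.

Taking BH-01 as reference: BH-02−BH-01 = (-115, 110, +0.26); BH-03−BH-01 = (-195, 90, +0.14).
Determinant of the coordinate differences = (-115)·90 − (-195)·110 = 11100.
∂h/∂x = [(+0.26)·90 − (+0.14)·110] / 11100 = +0.0007207
∂h/∂y = [(-115)·(+0.14) − (-195)·(+0.26)] / 11100 = +0.003117
h(265, 340) = 190.40 + (+0.0007207)·(60) + (+0.003117)·(330) = 190.40 +0.043 +1.029 = 191.472 m.

191.5 m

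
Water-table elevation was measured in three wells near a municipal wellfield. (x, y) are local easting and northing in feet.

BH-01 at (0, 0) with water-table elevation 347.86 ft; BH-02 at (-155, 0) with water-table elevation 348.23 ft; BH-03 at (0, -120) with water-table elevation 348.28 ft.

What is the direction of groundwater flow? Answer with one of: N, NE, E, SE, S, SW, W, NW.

NE

∂h/∂x = (348.23 − 347.86) / (-155 − 0) = -0.002387
∂h/∂y = (348.28 − 347.86) / (-120 − 0) = -0.003500
Flow = −∇h = (+0.002387 east, +0.003500 north), which points northeast.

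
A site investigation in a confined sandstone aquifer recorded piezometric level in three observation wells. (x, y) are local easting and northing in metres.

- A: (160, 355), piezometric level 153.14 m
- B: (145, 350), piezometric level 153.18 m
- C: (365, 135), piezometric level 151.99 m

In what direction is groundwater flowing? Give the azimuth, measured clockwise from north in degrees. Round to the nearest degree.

122°

Taking A as reference: B−A = (-15, -5, +0.04); C−A = (205, -220, -1.15).
Determinant of the coordinate differences = (-15)·(-220) − 205·(-5) = 4325.
∂h/∂x = [(+0.04)·(-220) − (-1.15)·(-5)] / 4325 = -0.003364
∂h/∂y = [(-15)·(-1.15) − 205·(+0.04)] / 4325 = +0.002092
Flow direction (−∇h) has components (+0.003364 E, -0.002092 N).
Azimuth = atan2(E, N) = atan2(+0.003364, -0.002092) = 121.9° ≈ 122°.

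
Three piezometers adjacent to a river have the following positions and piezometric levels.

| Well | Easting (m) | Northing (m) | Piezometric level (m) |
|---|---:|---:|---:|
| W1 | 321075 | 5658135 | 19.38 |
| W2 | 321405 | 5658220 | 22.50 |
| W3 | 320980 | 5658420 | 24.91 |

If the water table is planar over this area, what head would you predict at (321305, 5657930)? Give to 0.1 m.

Differences from W1: to W2 (Δx, Δy, Δh) = (330, 85, +3.12); to W3 = (-95, 285, +5.53).
Solve a·Δx + b·Δy = Δh: det = 330·285 − (-95)·85 = 102125.
∂h/∂x = [(+3.12)·285 − (+5.53)·85] / 102125 = +0.004104
∂h/∂y = [330·(+5.53) − (-95)·(+3.12)] / 102125 = +0.02077
h(321305, 5657930) = 19.38 + (+0.004104)·(230) + (+0.02077)·(-205) = 19.38 +0.944 -4.258 = 16.066 m.

16.1 m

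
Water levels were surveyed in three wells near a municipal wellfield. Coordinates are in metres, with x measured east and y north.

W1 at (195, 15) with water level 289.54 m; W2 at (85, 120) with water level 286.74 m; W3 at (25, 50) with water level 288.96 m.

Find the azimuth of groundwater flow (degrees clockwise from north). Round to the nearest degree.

Three-point gradient (reference W1): Δ to W2 = (-110, 105, -2.80), Δ to W3 = (-170, 35, -0.58).
∂h/∂x = -0.002650, ∂h/∂y = -0.02944 (det = 14000).
Flow direction (−∇h) has components (+0.002650 E, +0.02944 N).
Azimuth = atan2(E, N) = atan2(+0.002650, +0.02944) = 5.1° ≈ 005°.

005°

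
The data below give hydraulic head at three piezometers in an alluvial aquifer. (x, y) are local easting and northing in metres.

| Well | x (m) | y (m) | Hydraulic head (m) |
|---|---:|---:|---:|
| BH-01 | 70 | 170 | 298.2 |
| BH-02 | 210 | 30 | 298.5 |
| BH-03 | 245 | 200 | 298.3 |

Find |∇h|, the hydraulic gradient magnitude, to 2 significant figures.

Taking BH-01 as reference: BH-02−BH-01 = (140, -140, +0.3); BH-03−BH-01 = (175, 30, +0.1).
Solve a·Δx + b·Δy = Δh: det = 140·30 − 175·(-140) = 28700.
∂h/∂x = [(+0.3)·30 − (+0.1)·(-140)] / 28700 = +0.0008014
∂h/∂y = [140·(+0.1) − 175·(+0.3)] / 28700 = -0.001341
|∇h| = √(0.0008014² + -0.001341²) = 0.001562

0.0016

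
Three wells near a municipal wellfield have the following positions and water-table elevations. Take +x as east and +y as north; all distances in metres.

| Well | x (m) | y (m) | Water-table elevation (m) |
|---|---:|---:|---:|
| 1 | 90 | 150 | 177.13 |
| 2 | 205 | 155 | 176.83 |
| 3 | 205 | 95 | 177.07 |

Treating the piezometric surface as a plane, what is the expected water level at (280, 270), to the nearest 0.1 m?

Three-point gradient (reference 1): Δ to 2 = (115, 5, -0.30), Δ to 3 = (115, -55, -0.06).
∂h/∂x = -0.002435, ∂h/∂y = -0.004000 (det = -6900).
h(280, 270) = 177.13 + (-0.002435)·(190) + (-0.004000)·(120) = 177.13 -0.463 -0.480 = 176.187 m.

176.2 m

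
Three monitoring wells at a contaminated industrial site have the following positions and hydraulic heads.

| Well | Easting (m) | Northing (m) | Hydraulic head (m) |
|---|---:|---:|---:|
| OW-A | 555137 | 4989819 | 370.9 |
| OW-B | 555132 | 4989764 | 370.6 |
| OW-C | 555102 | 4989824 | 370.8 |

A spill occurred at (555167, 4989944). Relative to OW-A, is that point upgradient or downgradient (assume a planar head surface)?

Differences from OW-A: to OW-B (Δx, Δy, Δh) = (-5, -55, -0.3); to OW-C = (-35, 5, -0.1).
Solve a·Δx + b·Δy = Δh: det = (-5)·5 − (-35)·(-55) = -1950.
∂h/∂x = [(-0.3)·5 − (-0.1)·(-55)] / -1950 = +0.003590
∂h/∂y = [(-5)·(-0.1) − (-35)·(-0.3)] / -1950 = +0.005128
Head at (555167, 4989944) = 370.9 + (+0.003590)·(30) + (+0.005128)·(125) = 371.65 m.
That is higher than the 370.9 m at OW-A, so the point is upgradient.

upgradient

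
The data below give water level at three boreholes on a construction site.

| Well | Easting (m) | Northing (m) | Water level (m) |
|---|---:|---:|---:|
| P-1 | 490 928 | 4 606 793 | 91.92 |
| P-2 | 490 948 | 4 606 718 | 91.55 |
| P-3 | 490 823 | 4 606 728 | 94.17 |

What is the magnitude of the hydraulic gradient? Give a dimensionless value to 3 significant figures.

Taking P-1 as reference: P-2−P-1 = (20, -75, -0.37); P-3−P-1 = (-105, -65, +2.25).
Solve a·Δx + b·Δy = Δh: det = 20·(-65) − (-105)·(-75) = -9175.
∂h/∂x = [(-0.37)·(-65) − (+2.25)·(-75)] / -9175 = -0.02101
∂h/∂y = [20·(+2.25) − (-105)·(-0.37)] / -9175 = -0.0006703
|∇h| = √(-0.02101² + -0.0006703²) = 0.02102

0.0210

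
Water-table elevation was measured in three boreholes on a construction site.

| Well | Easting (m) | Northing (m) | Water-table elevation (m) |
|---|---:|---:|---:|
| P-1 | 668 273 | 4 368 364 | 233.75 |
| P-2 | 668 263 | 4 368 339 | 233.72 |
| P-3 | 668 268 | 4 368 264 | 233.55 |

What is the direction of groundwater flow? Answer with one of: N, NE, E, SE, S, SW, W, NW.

With h = a·x + b·y + c and P-1 as origin, the differences give:
  (-10)·a + (-25)·b = -0.03
  (-5)·a + (-100)·b = -0.20
Eliminate b (×(-100) and ×(-25), subtract): 875·a = -2.000 → a = ∂h/∂x = -0.002286
Back-substitute: b = ∂h/∂y = +0.002114.
Flow = −∇h = (+0.002286 east, -0.002114 north), which points southeast.

SE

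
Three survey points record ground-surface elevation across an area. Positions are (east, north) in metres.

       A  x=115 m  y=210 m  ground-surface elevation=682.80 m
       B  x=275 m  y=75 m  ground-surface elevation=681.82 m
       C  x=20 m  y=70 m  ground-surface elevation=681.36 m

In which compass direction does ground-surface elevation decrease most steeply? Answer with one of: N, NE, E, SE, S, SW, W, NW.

S

Taking A as reference: B−A = (160, -135, -0.98); C−A = (-95, -140, -1.44).
Determinant of the coordinate differences = 160·(-140) − (-95)·(-135) = -35225.
∂z/∂x = [(-0.98)·(-140) − (-1.44)·(-135)] / -35225 = +0.001624
∂z/∂y = [160·(-1.44) − (-95)·(-0.98)] / -35225 = +0.009184
Steepest decrease is along −∇f = (-0.001624 E, -0.009184 N) → south.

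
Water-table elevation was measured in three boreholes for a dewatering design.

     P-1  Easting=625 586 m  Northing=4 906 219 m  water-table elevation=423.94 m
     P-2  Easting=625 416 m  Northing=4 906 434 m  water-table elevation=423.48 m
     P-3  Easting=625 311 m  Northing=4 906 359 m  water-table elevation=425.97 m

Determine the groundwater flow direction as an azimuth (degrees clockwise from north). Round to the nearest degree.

Differences from P-1: to P-2 (Δx, Δy, Δh) = (-170, 215, -0.46); to P-3 = (-275, 140, +2.03).
Solve a·Δx + b·Δy = Δh: det = (-170)·140 − (-275)·215 = 35325.
∂h/∂x = [(-0.46)·140 − (+2.03)·215] / 35325 = -0.01418
∂h/∂y = [(-170)·(+2.03) − (-275)·(-0.46)] / 35325 = -0.01335
Flow direction (−∇h) has components (+0.01418 E, +0.01335 N).
Azimuth = atan2(E, N) = atan2(+0.01418, +0.01335) = 46.7° ≈ 047°.

047°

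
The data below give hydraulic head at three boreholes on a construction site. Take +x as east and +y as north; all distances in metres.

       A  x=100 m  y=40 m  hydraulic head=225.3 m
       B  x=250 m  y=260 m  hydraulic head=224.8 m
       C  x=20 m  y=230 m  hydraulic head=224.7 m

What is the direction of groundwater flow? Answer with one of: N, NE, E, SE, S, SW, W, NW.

Differences from A: to B (Δx, Δy, Δh) = (150, 220, -0.5); to C = (-80, 190, -0.6).
Solve a·Δx + b·Δy = Δh: det = 150·190 − (-80)·220 = 46100.
∂h/∂x = [(-0.5)·190 − (-0.6)·220] / 46100 = +0.0008026
∂h/∂y = [150·(-0.6) − (-80)·(-0.5)] / 46100 = -0.002820
Flow = −∇h = (-0.0008026 east, +0.002820 north), which points north.

N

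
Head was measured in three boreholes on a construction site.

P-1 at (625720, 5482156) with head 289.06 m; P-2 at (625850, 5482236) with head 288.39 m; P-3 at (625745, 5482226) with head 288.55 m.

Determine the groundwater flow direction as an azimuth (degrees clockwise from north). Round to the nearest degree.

Taking P-1 as reference: P-2−P-1 = (130, 80, -0.67); P-3−P-1 = (25, 70, -0.51).
Determinant of the coordinate differences = 130·70 − 25·80 = 7100.
∂h/∂x = [(-0.67)·70 − (-0.51)·80] / 7100 = -0.0008592
∂h/∂y = [130·(-0.51) − 25·(-0.67)] / 7100 = -0.006979
Flow direction (−∇h) has components (+0.0008592 E, +0.006979 N).
Azimuth = atan2(E, N) = atan2(+0.0008592, +0.006979) = 7.0° ≈ 007°.

007°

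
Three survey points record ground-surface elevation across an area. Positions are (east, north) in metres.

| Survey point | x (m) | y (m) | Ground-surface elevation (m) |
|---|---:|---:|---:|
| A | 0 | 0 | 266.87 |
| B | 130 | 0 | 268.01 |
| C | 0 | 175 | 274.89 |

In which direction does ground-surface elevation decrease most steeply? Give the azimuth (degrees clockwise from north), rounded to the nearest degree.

∂z/∂x = (268.01 − 266.87) / (130 − 0) = +0.008769
∂z/∂y = (274.89 − 266.87) / (175 − 0) = +0.04583
Steepest decrease is along −∇f: components (-0.008769 E, -0.04583 N).
Azimuth = atan2(-0.008769, -0.04583) = 190.8° ≈ 191°.

191°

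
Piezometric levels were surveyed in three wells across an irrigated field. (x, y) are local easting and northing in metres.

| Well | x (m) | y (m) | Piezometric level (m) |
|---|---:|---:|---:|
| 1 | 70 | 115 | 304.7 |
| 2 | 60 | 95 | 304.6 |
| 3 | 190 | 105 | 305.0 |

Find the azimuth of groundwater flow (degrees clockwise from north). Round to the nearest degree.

218°

Taking 1 as reference: 2−1 = (-10, -20, -0.1); 3−1 = (120, -10, +0.3).
Determinant of the coordinate differences = (-10)·(-10) − 120·(-20) = 2500.
∂h/∂x = [(-0.1)·(-10) − (+0.3)·(-20)] / 2500 = +0.002800
∂h/∂y = [(-10)·(+0.3) − 120·(-0.1)] / 2500 = +0.003600
Flow direction (−∇h) has components (-0.002800 E, -0.003600 N).
Azimuth = atan2(E, N) = atan2(-0.002800, -0.003600) = 217.9° ≈ 218°.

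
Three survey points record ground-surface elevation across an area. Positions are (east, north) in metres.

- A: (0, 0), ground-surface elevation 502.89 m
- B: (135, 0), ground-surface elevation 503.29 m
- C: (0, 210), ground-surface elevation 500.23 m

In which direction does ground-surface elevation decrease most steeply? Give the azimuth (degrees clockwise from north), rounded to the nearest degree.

∂z/∂x = (503.29 − 502.89) / (135 − 0) = +0.002963
∂z/∂y = (500.23 − 502.89) / (210 − 0) = -0.01267
Steepest decrease is along −∇f: components (-0.002963 E, +0.01267 N).
Azimuth = atan2(-0.002963, +0.01267) = 346.8° ≈ 347°.

347°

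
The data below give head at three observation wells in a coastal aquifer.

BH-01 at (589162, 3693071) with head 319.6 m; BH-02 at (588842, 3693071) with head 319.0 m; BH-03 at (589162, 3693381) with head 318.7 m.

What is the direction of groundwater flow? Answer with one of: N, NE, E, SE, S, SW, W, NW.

∂h/∂x = (319.0 − 319.6) / (588842 − 589162) = +0.001875
∂h/∂y = (318.7 − 319.6) / (3693381 − 3693071) = -0.002903
Flow = −∇h = (-0.001875 east, +0.002903 north), which points northwest.

NW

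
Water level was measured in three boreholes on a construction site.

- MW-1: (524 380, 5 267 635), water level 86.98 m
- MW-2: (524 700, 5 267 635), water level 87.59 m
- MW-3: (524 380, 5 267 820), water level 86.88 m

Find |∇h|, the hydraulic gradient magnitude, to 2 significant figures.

0.0020

∂h/∂x = (87.59 − 86.98) / (524700 − 524380) = +0.001906
∂h/∂y = (86.88 − 86.98) / (5267820 − 5267635) = -0.0005405
|∇h| = √(0.001906² + -0.0005405²) = 0.001981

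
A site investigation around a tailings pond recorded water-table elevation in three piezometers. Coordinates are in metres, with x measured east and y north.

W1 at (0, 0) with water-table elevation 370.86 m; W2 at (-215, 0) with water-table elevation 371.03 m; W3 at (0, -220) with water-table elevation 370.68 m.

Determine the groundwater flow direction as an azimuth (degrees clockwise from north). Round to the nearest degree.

136°

∂h/∂x = (371.03 − 370.86) / (-215 − 0) = -0.0007907
∂h/∂y = (370.68 − 370.86) / (-220 − 0) = +0.0008182
Flow direction (−∇h) has components (+0.0007907 E, -0.0008182 N).
Azimuth = atan2(E, N) = atan2(+0.0007907, -0.0008182) = 136.0° ≈ 136°.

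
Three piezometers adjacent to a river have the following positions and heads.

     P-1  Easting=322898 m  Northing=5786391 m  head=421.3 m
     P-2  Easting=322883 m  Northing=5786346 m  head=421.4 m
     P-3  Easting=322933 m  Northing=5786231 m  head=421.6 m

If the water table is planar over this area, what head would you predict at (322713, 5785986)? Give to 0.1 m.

422.2 m

Three-point gradient (reference P-1): Δ to P-2 = (-15, -45, +0.1), Δ to P-3 = (35, -160, +0.3).
∂h/∂x = -0.0006289, ∂h/∂y = -0.002013 (det = 3975).
h(322713, 5785986) = 421.3 + (-0.0006289)·(-185) + (-0.002013)·(-405) = 421.3 +0.116 +0.815 = 422.231 m.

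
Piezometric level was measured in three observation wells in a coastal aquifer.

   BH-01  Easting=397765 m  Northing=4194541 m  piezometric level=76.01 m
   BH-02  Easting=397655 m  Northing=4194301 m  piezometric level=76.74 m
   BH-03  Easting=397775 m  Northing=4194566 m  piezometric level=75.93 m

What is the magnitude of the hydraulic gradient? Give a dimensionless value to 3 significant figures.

0.00507

With h = a·x + b·y + c and BH-01 as origin, the differences give:
  (-110)·a + (-240)·b = +0.73
  10·a + 25·b = -0.08
Eliminate b (×25 and ×(-240), subtract): -350·a = -0.950 → a = ∂h/∂x = +0.002714
Back-substitute: b = ∂h/∂y = -0.004286.
|∇h| = √(0.002714² + -0.004286²) = 0.005073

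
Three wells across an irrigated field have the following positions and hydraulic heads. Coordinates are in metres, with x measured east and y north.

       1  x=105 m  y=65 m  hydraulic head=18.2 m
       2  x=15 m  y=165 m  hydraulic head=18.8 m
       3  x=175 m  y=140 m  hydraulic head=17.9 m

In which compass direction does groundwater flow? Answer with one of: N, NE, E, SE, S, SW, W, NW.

Three-point gradient (reference 1): Δ to 2 = (-90, 100, +0.6), Δ to 3 = (70, 75, -0.3).
∂h/∂x = -0.005455, ∂h/∂y = +0.001091 (det = -13750).
Flow = −∇h = (+0.005455 east, -0.001091 north), which points east.

E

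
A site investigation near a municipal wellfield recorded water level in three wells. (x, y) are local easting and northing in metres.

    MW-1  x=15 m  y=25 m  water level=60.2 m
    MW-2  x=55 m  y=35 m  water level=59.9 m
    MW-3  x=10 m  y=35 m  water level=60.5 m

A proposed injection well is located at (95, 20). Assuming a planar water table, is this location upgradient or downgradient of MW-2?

downgradient

With h = a·x + b·y + c and MW-1 as origin, the differences give:
  40·a + 10·b = -0.3
  (-5)·a + 10·b = +0.3
Eliminate b (×10 and ×10, subtract): 450·a = -6.00 → a = ∂h/∂x = -0.01333
Back-substitute: b = ∂h/∂y = +0.02333.
Head at (95, 20) = 60.2 + (-0.01333)·(80) + (+0.02333)·(-5) = 59.02 m.
That is lower than the 59.9 m at MW-2, so the point is downgradient.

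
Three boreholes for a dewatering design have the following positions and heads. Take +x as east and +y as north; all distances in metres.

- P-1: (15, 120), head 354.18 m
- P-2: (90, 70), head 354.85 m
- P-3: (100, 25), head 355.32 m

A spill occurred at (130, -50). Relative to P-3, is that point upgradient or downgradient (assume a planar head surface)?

upgradient

With h = a·x + b·y + c and P-1 as origin, the differences give:
  75·a + (-50)·b = +0.67
  85·a + (-95)·b = +1.14
Eliminate b (×(-95) and ×(-50), subtract): -2875·a = -6.650 → a = ∂h/∂x = +0.002313
Back-substitute: b = ∂h/∂y = -0.009930.
Head at (130, -50) = 354.18 + (+0.002313)·(115) + (-0.009930)·(-170) = 356.13 m.
That is higher than the 355.32 m at P-3, so the point is upgradient.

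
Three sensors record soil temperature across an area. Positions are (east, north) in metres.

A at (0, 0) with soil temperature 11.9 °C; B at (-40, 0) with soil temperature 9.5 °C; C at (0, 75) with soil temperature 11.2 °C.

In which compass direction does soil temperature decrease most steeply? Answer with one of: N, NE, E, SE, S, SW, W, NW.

∂T/∂x = (9.5 − 11.9) / (-40 − 0) = +0.06000
∂T/∂y = (11.2 − 11.9) / (75 − 0) = -0.009333
Steepest decrease is along −∇f = (-0.06000 E, +0.009333 N) → west.

W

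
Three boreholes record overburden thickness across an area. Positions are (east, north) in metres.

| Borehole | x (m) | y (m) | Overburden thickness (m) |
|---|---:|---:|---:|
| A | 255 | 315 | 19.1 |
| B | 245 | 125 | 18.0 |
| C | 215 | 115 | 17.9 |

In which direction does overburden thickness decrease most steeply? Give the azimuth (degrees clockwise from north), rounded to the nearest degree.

194°

Taking A as reference: B−A = (-10, -190, -1.1); C−A = (-40, -200, -1.2).
Solve a·Δx + b·Δy = Δd: det = (-10)·(-200) − (-40)·(-190) = -5600.
∂d/∂x = [(-1.1)·(-200) − (-1.2)·(-190)] / -5600 = +0.001429
∂d/∂y = [(-10)·(-1.2) − (-40)·(-1.1)] / -5600 = +0.005714
Steepest decrease is along −∇f: components (-0.001429 E, -0.005714 N).
Azimuth = atan2(-0.001429, -0.005714) = 194.0° ≈ 194°.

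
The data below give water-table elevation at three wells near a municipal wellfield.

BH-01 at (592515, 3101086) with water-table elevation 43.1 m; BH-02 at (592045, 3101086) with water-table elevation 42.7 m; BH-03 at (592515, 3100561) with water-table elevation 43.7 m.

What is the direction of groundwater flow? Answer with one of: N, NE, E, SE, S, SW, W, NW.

∂h/∂x = (42.7 − 43.1) / (592045 − 592515) = +0.0008511
∂h/∂y = (43.7 − 43.1) / (3100561 − 3101086) = -0.001143
Flow = −∇h = (-0.0008511 east, +0.001143 north), which points northwest.

NW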